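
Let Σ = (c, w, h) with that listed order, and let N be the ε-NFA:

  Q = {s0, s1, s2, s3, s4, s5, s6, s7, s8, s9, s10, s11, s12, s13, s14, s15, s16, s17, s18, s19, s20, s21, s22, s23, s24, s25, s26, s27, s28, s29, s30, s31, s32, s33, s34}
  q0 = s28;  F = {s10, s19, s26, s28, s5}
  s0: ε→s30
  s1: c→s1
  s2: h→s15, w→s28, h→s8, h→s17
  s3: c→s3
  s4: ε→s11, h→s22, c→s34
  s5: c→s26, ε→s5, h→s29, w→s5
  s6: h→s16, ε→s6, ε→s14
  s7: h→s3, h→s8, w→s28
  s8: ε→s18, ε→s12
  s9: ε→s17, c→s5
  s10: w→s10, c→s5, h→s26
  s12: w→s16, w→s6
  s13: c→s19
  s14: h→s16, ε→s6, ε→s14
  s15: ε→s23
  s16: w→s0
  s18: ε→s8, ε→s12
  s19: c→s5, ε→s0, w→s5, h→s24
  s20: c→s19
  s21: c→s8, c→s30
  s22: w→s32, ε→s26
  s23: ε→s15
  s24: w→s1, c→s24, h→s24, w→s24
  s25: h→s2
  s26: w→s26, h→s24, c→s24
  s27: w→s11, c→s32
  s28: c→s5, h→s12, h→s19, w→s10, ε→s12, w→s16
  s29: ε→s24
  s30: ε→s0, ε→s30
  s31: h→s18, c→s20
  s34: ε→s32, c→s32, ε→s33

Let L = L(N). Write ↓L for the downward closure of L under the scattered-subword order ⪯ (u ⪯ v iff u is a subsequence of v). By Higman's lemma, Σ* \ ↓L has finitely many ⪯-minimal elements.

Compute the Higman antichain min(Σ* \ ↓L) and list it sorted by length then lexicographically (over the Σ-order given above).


Antichain: [ch, hh, ccc, whc, hwcc].

|Q|=35, |F|=5, |δ|=71 (22 ε).
min D↑ (6 st, q0=0, F={5}): 0:c→1,w→2,h→3 1:c→4,w→1,h→5 2:c→1,w→2,h→4 3:c→1,w→1,h→5 4:c→5,w→4,h→5 5:c→5,w→5,h→5 (ε-aug+det+¬).
'ch': |S_i|=[14, 5, 3] end={s1,s24,s29} — reject; 2/2 single-dels accept.
'hh': run [14, 12, 6] end={s0,s1,s16,s24,s29,s30} rej; 2/2 deletions ∈↓L.
'ccc': N↓-sim [14, 5, 3, 2] end={s1,s24} ∉↓L; 3/3 single-dels accept.
'whc': run [14, 11, 7, 2] end={s1,s24} rej; 3/3 deletions ∈↓L.
'hwcc': N↓-sim [14, 12, 10, 3, 2] end={s1,s24} rej; 4/4 single-dels accept.
5 obstructions.


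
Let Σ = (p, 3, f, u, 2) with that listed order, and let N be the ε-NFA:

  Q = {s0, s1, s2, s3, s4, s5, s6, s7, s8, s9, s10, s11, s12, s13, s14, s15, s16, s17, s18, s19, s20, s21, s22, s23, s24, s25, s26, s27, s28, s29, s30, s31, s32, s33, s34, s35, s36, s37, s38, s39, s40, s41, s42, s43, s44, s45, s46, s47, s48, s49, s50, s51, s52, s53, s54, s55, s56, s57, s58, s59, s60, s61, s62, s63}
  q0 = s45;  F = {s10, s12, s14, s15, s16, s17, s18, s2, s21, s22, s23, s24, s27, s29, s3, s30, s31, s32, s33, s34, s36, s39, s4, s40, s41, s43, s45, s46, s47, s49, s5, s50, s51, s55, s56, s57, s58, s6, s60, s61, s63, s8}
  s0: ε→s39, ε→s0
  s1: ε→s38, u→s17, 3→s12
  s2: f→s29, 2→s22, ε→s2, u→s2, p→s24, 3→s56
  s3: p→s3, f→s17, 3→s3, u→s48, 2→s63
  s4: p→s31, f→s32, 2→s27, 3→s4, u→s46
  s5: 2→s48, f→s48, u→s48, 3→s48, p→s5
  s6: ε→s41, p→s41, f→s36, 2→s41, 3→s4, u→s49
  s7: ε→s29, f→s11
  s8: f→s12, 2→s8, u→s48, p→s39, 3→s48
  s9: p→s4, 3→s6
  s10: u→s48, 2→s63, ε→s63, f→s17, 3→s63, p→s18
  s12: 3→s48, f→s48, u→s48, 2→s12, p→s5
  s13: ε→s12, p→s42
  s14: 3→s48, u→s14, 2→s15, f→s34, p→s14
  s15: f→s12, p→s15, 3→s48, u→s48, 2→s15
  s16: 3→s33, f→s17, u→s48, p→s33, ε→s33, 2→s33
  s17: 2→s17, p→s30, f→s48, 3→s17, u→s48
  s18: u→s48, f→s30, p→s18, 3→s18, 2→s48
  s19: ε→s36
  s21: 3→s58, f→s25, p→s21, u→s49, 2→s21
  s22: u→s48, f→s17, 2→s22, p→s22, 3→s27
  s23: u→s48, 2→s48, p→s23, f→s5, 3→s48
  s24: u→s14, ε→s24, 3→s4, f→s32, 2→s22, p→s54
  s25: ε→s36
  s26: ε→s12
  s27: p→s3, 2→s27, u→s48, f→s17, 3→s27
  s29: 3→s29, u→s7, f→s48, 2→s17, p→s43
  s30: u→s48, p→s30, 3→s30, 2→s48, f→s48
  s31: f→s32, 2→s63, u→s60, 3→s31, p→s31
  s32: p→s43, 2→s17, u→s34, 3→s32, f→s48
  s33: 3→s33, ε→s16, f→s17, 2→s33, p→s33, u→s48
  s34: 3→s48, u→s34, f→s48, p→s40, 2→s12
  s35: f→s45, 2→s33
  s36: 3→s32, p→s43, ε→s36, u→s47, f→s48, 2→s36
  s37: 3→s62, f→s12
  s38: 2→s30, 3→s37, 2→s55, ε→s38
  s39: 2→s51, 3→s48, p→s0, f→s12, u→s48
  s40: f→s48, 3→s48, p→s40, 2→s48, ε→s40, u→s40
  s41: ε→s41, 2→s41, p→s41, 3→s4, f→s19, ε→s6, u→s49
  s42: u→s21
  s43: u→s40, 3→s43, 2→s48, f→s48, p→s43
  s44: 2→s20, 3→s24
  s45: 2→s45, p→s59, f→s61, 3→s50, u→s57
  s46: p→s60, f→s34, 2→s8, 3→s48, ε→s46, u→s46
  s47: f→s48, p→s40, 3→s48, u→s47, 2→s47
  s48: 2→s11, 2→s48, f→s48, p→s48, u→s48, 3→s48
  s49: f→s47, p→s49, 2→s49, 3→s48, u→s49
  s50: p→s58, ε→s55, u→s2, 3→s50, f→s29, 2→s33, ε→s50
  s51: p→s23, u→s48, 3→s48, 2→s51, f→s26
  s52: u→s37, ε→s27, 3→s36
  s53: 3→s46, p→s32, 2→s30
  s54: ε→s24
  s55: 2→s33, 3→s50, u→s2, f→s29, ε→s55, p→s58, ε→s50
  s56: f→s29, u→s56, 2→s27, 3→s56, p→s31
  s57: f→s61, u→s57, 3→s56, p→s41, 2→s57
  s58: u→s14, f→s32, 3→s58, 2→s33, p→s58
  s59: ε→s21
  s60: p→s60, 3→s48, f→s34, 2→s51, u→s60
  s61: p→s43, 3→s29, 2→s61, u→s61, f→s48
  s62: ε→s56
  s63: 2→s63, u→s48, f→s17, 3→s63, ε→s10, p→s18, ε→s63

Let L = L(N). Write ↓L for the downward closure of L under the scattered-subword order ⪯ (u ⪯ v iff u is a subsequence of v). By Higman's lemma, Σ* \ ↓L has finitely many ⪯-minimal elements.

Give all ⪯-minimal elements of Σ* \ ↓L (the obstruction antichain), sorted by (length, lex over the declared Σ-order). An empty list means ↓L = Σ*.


min(Σ*\↓L) = [ff, pu3, 32u, fp2, u3p2p2].

|Q|=64, |F|=42, |δ|=267 (30 ε).
min D↑ (39 st, q0=0, F={12}): 0:p→1,3→2,f→3,u→4,2→0 1:p→1,3→5,f→6,u→7,2→1 2:p→5,3→2,f→8,u→9,2→10 3:p→11,3→8,f→12,u→3,2→3 4:p→13,3→14,f→3,u→4,2→4 5:p→5,3→5,f→15,u→16,2→10 6:p→11,3→15,f→12,u→17,2→6 7:p→7,3→12,f→17,u→7,2→7 8:p→11,3→8,f→12,u→8,2→18 9:p→19,3→14,f→8,u→9,2→20 10:p→10,3→10,f→18,u→12,2→10 11:p→11,3→11,f→12,u→21,2→12 12:p→12,3→12,f→12,u→12,2→12 13:p→13,3→22,f→6,u→7,2→13 14:p→23,3→14,f→8,u→14,2→24 15:p→11,3→15,f→12,u→25,2→18 16:p→16,3→12,f→25,u→16,2→26 17:p→21,3→12,f→12,u→17,2→17 18:p→27,3→18,f→12,u→12,2→18 19:p→19,3→22,f→15,u→16,2→20 20:p→20,3→24,f→18,u→12,2→20 21:p→21,3→12,f→12,u→21,2→12 22:p→23,3→22,f→15,u→28,2→24 23:p→23,3→23,f→15,u→29,2→30 24:p→31,3→24,f→18,u→12,2→24 25:p→21,3→12,f→12,u→25,2→32 26:p→26,3→12,f→32,u→12,2→26 27:p→27,3→27,f→12,u→12,2→12 28:p→29,3→12,f→25,u→28,2→33 29:p→29,3→12,f→25,u→29,2→34 30:p→35,3→30,f→18,u→12,2→30 31:p→31,3→31,f→18,u→12,2→30 32:p→36,3→12,f→12,u→12,2→32 33:p→37,3→12,f→32,u→12,2→33 34:p→38,3→12,f→32,u→12,2→34 35:p→35,3→35,f→27,u→12,2→12 36:p→36,3→12,f→12,u→12,2→12 37:p→37,3→12,f→32,u→12,2→34 38:p→38,3→12,f→36,u→12,2→12 (ε-aug+det+¬).
'ff': N↓-sim [51, 18, 2] end={s11,s48} — reject; 2/2 del acc.
'pu3': run [51, 42, 18, 2] end={s11,s48} rej; 3/3 single-dels accept.
'32u': run [51, 39, 21, 2] end={s11,s48} ∉↓L; 3/3 del acc.
'fp2': |S_i|=[51, 18, 6, 2] end={s11,s48} rej; 3/3 deletions ∈↓L.
'u3p2p2': |S_i|=[51, 42, 28, 21, 12, 6, 2] end={s11,s48} — reject; 6/6 del acc.
5 obstructions.


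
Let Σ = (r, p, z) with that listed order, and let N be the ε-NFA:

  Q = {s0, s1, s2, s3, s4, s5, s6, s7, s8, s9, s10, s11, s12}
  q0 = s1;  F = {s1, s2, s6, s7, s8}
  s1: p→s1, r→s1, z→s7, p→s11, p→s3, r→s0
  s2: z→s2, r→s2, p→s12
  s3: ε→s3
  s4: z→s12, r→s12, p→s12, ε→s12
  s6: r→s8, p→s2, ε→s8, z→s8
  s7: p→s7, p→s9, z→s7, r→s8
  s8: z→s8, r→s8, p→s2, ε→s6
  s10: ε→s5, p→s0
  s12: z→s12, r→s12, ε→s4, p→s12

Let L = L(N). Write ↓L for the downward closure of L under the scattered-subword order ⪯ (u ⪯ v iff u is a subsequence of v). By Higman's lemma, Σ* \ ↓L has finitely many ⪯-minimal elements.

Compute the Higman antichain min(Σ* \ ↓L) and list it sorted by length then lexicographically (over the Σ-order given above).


min(Σ*\↓L) = [zrpp].

|Q|=13, |F|=5, |δ|=32 (6 ε).
min D↑ (5 st, q0=0, F={4}): 0:r→0,p→0,z→1 1:r→2,p→1,z→1 2:r→2,p→3,z→2 3:r→3,p→4,z→3 4:r→4,p→4,z→4 [Hopcroft].
'zrpp': N↓-sim [11, 7, 5, 3, 2] end={s12,s4} rej; 4/4 single-dels accept.
1 obstructions.


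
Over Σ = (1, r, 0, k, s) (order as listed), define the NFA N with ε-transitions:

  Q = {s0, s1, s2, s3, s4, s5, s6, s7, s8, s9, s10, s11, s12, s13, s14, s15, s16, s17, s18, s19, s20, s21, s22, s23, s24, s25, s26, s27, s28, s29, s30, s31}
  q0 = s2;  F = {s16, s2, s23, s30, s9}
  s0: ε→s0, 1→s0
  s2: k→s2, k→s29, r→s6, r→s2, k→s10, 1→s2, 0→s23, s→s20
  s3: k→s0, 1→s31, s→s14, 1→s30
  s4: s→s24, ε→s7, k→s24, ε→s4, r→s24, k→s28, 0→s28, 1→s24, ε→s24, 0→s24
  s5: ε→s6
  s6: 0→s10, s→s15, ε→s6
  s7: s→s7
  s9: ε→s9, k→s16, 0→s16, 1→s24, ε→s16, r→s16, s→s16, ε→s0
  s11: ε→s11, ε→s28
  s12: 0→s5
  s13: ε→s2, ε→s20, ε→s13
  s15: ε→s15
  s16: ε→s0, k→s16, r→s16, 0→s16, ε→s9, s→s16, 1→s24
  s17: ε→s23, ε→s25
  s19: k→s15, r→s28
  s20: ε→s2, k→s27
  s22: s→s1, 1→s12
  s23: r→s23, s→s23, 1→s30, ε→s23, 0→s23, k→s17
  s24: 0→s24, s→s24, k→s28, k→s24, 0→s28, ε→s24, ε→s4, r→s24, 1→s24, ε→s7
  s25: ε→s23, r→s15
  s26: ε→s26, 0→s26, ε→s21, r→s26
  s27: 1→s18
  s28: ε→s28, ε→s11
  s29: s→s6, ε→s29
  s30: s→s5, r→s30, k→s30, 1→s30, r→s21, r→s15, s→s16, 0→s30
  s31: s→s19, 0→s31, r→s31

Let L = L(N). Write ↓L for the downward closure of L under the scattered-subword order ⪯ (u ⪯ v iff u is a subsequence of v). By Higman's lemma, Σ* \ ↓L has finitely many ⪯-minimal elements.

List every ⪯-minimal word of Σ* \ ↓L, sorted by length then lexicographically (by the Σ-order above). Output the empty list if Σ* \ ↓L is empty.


|Q|=32, |F|=5, |δ|=97 (30 ε).
min D↑ (5 st, q0=0, F={4}): 0:1→0,r→0,0→1,k→0,s→0 1:1→2,r→1,0→1,k→1,s→1 2:1→2,r→2,0→2,k→2,s→3 3:1→4,r→3,0→3,k→3,s→3 4:1→4,r→4,0→4,k→4,s→4 [Hopcroft].
'01s1': run [22, 17, 14, 12, 6] end={s0,s11,s24,s28,s4,s7} — reject; 4/4 single-dels accept.
1 words, ⪯-incomp.

A = [01s1].


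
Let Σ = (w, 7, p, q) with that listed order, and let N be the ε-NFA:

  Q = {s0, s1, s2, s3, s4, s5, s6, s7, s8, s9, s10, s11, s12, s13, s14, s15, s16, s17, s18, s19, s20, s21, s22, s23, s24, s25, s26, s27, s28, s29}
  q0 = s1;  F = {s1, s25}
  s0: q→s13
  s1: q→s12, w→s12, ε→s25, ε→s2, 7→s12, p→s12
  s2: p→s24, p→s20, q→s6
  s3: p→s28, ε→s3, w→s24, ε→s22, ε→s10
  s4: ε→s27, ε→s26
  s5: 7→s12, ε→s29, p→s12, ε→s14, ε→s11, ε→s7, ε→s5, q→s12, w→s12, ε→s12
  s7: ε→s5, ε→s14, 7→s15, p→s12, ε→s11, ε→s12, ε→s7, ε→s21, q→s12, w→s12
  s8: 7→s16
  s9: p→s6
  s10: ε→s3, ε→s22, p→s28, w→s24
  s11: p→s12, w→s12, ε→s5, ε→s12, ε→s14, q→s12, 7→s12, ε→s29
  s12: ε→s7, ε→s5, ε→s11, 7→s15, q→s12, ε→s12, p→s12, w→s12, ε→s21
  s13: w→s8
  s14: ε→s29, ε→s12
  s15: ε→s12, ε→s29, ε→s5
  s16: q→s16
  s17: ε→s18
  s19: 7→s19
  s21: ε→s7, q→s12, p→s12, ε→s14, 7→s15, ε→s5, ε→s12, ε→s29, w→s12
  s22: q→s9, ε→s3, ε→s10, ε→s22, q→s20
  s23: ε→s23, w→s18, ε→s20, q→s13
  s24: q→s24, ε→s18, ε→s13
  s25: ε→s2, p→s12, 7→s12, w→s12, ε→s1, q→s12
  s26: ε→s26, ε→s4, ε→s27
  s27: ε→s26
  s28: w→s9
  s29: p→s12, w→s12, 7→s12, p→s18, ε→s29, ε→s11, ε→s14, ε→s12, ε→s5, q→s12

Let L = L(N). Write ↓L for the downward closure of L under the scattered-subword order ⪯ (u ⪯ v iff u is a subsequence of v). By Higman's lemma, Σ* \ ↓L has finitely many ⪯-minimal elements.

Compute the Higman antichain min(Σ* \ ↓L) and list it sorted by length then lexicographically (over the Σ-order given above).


min(Σ*\↓L) = [w, 7, p, q].

|Q|=30, |F|=2, |δ|=111 (59 ε).
min D↑ (2 st, q0=0, F={1}): 0:w→1,7→1,p→1,q→1 1:w→1,7→1,p→1,q→1 (ε-aug+det+¬).
'w': N↓-sim [18, 11] end={s11,s12,s14,s15,s16,s18,s21,s29,s5,s7,s8} rej; 1/1 single-dels accept.
'7': run [18, 10] end={s11,s12,s14,s15,s16,s18,s21,s29,s5,s7} ∉↓L; 1/1 single-dels accept.
'p': run [18, 14] end={s11,s12,s13,s14,s15,s16,s18,s20,s21,s24,s29,s5,…} ∉↓L; 1/1 single-dels accept.
'q': |S_i|=[18, 14] end={s11,s12,s13,s14,s15,s16,s18,s21,s24,s29,s5,s6,…} rej; 1/1 single-dels accept.
4 words, ⪯-incomp.


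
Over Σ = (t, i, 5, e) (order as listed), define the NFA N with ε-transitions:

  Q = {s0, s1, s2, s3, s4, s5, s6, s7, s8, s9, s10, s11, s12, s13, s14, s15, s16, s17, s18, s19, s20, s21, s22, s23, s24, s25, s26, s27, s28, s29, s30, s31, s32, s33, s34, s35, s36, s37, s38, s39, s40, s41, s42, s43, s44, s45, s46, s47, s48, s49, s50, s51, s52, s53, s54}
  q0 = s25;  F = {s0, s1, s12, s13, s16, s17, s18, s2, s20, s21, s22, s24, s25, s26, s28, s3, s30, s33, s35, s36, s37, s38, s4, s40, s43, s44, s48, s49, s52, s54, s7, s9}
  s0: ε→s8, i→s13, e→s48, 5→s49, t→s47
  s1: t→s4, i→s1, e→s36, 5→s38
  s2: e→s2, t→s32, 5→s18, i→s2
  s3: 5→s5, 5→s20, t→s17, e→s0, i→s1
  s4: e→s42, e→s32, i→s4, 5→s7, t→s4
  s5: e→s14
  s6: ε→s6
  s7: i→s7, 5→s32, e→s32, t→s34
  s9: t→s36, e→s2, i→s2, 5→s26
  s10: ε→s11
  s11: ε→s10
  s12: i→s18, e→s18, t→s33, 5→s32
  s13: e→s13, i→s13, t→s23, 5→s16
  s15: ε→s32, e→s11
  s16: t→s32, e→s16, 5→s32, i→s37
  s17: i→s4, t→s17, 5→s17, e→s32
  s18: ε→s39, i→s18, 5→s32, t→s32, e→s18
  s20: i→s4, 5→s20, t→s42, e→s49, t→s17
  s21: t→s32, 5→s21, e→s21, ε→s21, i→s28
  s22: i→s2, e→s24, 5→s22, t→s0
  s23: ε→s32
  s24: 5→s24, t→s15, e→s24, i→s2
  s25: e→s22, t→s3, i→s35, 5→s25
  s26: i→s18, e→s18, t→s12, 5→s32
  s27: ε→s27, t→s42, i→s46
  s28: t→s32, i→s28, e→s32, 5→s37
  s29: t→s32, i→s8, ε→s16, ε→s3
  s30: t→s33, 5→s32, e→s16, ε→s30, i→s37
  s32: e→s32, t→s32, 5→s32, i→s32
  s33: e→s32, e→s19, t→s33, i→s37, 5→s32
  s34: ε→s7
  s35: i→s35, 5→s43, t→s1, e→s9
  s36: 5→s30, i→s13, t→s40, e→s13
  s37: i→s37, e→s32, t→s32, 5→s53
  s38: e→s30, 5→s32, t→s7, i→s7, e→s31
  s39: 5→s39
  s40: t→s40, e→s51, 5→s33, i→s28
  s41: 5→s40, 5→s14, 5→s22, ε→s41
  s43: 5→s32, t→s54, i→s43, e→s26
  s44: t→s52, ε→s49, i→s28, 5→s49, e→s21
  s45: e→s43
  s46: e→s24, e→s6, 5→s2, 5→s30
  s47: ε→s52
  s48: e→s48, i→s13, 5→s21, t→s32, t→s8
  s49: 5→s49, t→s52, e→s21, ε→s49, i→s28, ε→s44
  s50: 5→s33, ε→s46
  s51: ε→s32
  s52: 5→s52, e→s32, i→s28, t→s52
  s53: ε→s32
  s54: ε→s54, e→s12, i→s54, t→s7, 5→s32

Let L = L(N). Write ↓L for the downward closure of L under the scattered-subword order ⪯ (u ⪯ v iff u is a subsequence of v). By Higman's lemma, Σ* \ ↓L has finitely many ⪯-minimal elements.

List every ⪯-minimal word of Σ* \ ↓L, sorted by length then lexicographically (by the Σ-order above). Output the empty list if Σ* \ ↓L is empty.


|Q|=55, |F|=32, |δ|=176 (22 ε).
min D↑ (32 st, q0=0, F={13}): 0:t→1,i→2,5→0,e→3 1:t→4,i→5,5→6,e→7 2:t→5,i→2,5→8,e→9 3:t→7,i→10,5→3,e→11 4:t→4,i→12,5→4,e→13 5:t→12,i→5,5→14,e→15 6:t→4,i→12,5→6,e→16 7:t→17,i→18,5→16,e→19 8:t→20,i→8,5→13,e→21 9:t→15,i→10,5→21,e→10 10:t→13,i→10,5→22,e→10 11:t→13,i→10,5→11,e→11 12:t→12,i→12,5→23,e→13 13:t→13,i→13,5→13,e→13 14:t→23,i→23,5→13,e→24 15:t→25,i→18,5→24,e→18 16:t→17,i→26,5→16,e→27 17:t→17,i→26,5→17,e→13 18:t→13,i→18,5→28,e→18 19:t→13,i→18,5→27,e→19 20:t→23,i→20,5→13,e→29 21:t→29,i→22,5→13,e→22 22:t→13,i→22,5→13,e→22 23:t→23,i→23,5→13,e→13 24:t→30,i→31,5→13,e→28 25:t→25,i→26,5→30,e→13 26:t→13,i→26,5→31,e→13 27:t→13,i→26,5→27,e→27 28:t→13,i→31,5→13,e→28 29:t→30,i→22,5→13,e→22 30:t→30,i→31,5→13,e→13 31:t→13,i→31,5→13,e→13 (ε-aug+det+¬).
'tte': |S_i|=[48, 40, 17, 4] end={s19,s32,s42,s51} ∉↓L; 3/3 single-dels accept.
'i55': run [48, 29, 17, 3] end={s32,s39,s53} rej; 3/3 deletions ∈↓L.
'eit': run [48, 35, 10, 2] end={s23,s32} rej; 3/3 del acc.
'eet': N↓-sim [48, 35, 19, 6] end={s10,s11,s15,s23,s32,s8} rej; 3/3 single-dels accept.
't5ie': |S_i|=[48, 40, 23, 8, 2] end={s32,s42} — reject; 4/4 deletions ∈↓L.
5 minimals (antichain).

Antichain: [tte, i55, eit, eet, t5ie].


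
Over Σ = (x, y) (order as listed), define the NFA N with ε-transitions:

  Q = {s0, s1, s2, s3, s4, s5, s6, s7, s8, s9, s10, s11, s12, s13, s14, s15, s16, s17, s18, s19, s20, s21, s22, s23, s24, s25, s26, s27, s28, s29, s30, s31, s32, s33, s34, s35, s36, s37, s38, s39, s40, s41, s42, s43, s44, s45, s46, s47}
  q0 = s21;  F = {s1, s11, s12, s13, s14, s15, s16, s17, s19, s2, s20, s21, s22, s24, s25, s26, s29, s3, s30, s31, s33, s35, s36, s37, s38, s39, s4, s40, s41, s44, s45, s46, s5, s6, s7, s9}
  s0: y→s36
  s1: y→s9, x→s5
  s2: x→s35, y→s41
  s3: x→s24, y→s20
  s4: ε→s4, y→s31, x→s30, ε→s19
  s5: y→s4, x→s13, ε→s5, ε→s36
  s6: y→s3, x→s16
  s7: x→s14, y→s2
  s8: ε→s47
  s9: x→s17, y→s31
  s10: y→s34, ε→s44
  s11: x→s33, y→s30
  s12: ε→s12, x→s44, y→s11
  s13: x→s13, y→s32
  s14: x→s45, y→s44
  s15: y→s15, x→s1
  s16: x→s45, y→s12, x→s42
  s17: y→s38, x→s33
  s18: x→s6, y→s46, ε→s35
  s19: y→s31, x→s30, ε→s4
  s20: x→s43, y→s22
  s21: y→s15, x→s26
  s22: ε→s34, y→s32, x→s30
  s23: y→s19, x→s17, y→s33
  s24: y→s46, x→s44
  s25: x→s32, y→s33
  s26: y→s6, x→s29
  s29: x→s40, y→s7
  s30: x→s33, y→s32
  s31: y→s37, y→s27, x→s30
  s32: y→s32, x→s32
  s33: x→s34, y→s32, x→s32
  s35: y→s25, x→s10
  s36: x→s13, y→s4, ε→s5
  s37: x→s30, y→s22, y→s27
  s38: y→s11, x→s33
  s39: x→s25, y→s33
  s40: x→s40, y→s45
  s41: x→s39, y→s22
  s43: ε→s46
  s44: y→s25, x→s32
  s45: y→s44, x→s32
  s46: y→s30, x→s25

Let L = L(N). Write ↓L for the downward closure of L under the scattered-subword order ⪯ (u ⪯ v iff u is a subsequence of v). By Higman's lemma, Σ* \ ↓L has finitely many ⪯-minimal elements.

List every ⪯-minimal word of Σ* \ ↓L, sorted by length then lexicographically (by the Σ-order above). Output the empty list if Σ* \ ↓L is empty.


|Q|=48, |F|=36, |δ|=97 (12 ε).
min D↑ (35 st, q0=0, F={22}): 0:x→1,y→2 1:x→3,y→4 2:x→5,y→2 3:x→6,y→7 4:x→8,y→9 5:x→10,y→11 6:x→6,y→12 7:x→13,y→14 8:x→12,y→15 9:x→16,y→17 10:x→18,y→19 11:x→20,y→21 12:x→22,y→23 13:x→12,y→23 14:x→24,y→25 15:x→23,y→26 16:x→23,y→27 17:x→27,y→28 18:x→18,y→22 19:x→29,y→21 20:x→30,y→31 21:x→29,y→32 22:x→22,y→22 23:x→22,y→33 24:x→23,y→33 25:x→34,y→28 26:x→30,y→29 27:x→33,y→29 28:x→29,y→22 29:x→30,y→22 30:x→22,y→22 31:x→30,y→26 32:x→29,y→28 33:x→22,y→30 34:x→33,y→30.
'xxxyx': run [42, 40, 34, 14, 6, 2] end={s32,s34} ∉↓L; 5/5 deletions ∈↓L.
'xyxxx': N↓-sim [42, 40, 33, 20, 8, 2] end={s32,s34} — reject; 5/5 single-dels accept.
'yxxxy': |S_i|=[42, 38, 31, 21, 5, 1] end={s32} ∉↓L; 5/5 single-dels accept.
'xyyyyy': |S_i|=[42, 40, 33, 23, 14, 6, 1] end={s32} — reject; 6/6 single-dels accept.
'yxyyxy': run [42, 38, 31, 18, 11, 4, 1] end={s32} ∉↓L; 6/6 del acc.
5 words, ⪯-incomp.

A = [xxxyx, xyxxx, yxxxy, xyyyyy, yxyyxy].


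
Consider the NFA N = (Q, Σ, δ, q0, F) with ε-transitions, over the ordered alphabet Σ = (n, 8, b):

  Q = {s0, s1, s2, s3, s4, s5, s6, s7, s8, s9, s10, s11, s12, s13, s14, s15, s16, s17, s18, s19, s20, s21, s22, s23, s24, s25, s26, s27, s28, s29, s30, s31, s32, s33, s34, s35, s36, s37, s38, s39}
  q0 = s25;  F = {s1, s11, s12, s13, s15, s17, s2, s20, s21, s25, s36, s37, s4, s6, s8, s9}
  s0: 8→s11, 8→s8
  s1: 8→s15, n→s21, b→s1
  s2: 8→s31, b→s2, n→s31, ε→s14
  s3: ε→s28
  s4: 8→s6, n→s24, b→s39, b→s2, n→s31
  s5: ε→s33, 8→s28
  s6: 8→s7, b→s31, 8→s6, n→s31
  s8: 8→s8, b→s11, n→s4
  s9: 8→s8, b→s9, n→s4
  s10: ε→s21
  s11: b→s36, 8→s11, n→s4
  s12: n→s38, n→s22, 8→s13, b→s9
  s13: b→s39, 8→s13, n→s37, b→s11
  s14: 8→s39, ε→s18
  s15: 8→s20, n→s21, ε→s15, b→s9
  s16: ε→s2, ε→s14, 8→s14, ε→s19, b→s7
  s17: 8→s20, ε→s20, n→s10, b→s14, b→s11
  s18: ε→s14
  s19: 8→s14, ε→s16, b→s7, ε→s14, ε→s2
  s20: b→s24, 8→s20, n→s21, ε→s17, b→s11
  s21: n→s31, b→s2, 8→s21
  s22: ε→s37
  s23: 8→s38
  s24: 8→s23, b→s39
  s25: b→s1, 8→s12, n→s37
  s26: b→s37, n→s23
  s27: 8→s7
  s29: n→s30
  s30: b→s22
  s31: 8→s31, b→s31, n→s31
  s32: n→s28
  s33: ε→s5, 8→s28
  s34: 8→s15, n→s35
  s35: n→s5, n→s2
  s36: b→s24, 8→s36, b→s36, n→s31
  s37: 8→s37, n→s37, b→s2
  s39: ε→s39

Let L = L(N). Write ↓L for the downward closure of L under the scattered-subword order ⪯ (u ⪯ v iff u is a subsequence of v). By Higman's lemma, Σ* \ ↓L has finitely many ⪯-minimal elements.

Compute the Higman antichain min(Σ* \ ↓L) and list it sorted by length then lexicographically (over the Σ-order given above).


min(Σ*\↓L) = [nbn, nb8, bnn, 88bbn, 8bn8b].

|Q|=40, |F|=16, |δ|=99 (18 ε).
min D↑ (16 st, q0=0, F={9}): 0:n→1,8→2,b→3 1:n→1,8→1,b→4 2:n→1,8→5,b→6 3:n→7,8→8,b→3 4:n→9,8→9,b→4 5:n→1,8→5,b→10 6:n→11,8→12,b→6 7:n→9,8→7,b→4 8:n→7,8→13,b→6 9:n→9,8→9,b→9 10:n→11,8→10,b→14 11:n→9,8→15,b→4 12:n→11,8→12,b→10 13:n→7,8→13,b→10 14:n→9,8→14,b→14 15:n→9,8→15,b→9 (ε-aug+det+¬).
'nbn': run [26, 15, 5, 1] end={s31} ∉↓L; 3/3 single-dels accept.
'nb8': N↓-sim [26, 15, 5, 2] end={s31,s39} ∉↓L; 3/3 single-dels accept.
'bnn': run [26, 21, 13, 5] end={s23,s24,s31,s38,s39} — reject; 3/3 deletions ∈↓L.
'88bbn': N↓-sim [26, 24, 20, 13, 9, 1] end={s31} ∉↓L; 5/5 del acc.
'8bn8b': |S_i|=[26, 24, 15, 11, 6, 1] end={s31} ∉↓L; 5/5 deletions ∈↓L.
5 minimals (antichain).


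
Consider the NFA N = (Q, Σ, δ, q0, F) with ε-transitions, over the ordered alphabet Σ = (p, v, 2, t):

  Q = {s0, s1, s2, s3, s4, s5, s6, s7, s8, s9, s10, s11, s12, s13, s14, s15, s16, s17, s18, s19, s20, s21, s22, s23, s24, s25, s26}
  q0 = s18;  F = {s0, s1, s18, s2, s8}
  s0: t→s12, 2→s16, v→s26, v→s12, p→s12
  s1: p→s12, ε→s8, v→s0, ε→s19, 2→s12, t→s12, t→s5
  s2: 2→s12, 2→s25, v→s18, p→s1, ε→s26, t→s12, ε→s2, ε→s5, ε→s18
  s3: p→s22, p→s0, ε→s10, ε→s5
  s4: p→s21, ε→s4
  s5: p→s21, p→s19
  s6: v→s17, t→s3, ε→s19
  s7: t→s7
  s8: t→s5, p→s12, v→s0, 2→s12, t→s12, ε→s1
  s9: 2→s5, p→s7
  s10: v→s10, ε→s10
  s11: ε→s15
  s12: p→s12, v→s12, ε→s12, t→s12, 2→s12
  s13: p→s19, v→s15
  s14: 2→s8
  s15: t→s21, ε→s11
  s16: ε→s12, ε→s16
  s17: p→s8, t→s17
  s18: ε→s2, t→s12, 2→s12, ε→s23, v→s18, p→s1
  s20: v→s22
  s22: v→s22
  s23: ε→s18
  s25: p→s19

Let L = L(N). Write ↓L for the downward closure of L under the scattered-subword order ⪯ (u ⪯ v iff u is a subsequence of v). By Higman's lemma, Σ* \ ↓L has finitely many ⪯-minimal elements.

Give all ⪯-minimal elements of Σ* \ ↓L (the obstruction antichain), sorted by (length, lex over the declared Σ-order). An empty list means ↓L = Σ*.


|Q|=27, |F|=5, |δ|=68 (20 ε).
min D↑ (4 st, q0=0, F={2}): 0:p→1,v→0,2→2,t→2 1:p→2,v→3,2→2,t→2 2:p→2,v→2,2→2,t→2 3:p→2,v→2,2→2,t→2 [Hopcroft].
'2': |S_i|=[13, 4] end={s12,s16,s19,s25} rej; 1/1 single-dels accept.
't': run [13, 4] end={s12,s19,s21,s5} — reject; 1/1 del acc.
'pp': run [13, 9, 3] end={s12,s19,s21} — reject; 2/2 del acc.
'pvv': |S_i|=[13, 9, 4, 2] end={s12,s26} ∉↓L; 3/3 deletions ∈↓L.
4 words, ⪯-incomp.

Antichain: [2, t, pp, pvv].


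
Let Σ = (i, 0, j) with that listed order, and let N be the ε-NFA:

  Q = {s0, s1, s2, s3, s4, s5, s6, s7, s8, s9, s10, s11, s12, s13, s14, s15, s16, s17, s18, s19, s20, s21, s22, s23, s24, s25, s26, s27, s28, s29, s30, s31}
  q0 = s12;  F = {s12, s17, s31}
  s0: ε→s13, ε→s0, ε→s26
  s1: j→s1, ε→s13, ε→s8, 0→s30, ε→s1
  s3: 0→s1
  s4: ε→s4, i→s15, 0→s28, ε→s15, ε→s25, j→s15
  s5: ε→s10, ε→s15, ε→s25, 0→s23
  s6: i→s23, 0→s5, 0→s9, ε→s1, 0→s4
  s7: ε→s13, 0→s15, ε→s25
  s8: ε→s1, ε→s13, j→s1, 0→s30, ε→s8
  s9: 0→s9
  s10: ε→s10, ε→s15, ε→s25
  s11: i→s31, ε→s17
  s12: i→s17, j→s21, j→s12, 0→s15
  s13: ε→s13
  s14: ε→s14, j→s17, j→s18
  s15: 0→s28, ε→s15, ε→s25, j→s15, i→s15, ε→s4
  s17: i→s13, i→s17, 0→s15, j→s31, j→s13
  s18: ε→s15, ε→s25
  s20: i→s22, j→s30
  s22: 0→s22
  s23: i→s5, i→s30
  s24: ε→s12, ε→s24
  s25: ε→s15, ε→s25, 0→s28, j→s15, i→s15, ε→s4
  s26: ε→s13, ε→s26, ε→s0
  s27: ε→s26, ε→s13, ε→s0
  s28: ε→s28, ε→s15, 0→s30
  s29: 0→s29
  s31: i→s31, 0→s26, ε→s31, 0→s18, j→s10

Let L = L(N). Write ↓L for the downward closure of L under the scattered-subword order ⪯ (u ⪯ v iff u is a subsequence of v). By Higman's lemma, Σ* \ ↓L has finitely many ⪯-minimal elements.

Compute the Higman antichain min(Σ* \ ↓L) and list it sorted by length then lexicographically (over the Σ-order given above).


|Q|=32, |F|=3, |δ|=87 (43 ε).
min D↑ (4 st, q0=0, F={2}): 0:i→1,0→2,j→0 1:i→1,0→2,j→3 2:i→2,0→2,j→2 3:i→3,0→2,j→2 [Hopcroft].
'0': N↓-sim [14, 9] end={s0,s13,s15,s18,s25,s26,s28,s30,s4} rej; 1/1 deletions ∈↓L.
'ijj': N↓-sim [14, 12, 11, 6] end={s10,s15,s25,s28,s30,s4} rej; 3/3 del acc.
2 obstructions.

Antichain: [0, ijj].


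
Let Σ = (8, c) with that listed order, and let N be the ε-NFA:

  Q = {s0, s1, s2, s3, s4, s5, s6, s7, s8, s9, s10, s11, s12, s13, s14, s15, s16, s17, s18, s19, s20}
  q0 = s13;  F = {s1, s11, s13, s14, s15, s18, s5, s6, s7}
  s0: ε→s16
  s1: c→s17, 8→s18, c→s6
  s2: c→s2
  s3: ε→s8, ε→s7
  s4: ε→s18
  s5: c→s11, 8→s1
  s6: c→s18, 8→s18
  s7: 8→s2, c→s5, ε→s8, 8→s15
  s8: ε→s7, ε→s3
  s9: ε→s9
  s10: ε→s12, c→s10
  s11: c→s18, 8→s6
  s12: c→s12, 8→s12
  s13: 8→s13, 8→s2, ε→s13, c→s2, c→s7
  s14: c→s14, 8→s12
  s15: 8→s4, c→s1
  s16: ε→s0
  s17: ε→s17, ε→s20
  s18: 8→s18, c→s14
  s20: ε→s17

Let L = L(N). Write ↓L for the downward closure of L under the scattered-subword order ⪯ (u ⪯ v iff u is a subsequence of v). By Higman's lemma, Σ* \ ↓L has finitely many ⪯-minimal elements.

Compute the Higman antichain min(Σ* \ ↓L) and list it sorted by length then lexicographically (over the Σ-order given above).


A = [c88c8, ccccc8].

|Q|=21, |F|=9, |δ|=40 (14 ε).
min D↑ (10 st, q0=0, F={9}): 0:8→0,c→1 1:8→2,c→3 2:8→4,c→5 3:8→5,c→6 4:8→4,c→7 5:8→4,c→8 6:8→8,c→4 7:8→9,c→7 8:8→4,c→4 9:8→9,c→9 [Hopcroft].
'c88c8': run [16, 15, 10, 4, 2, 1] end={s12} — reject; 5/5 single-dels accept.
'ccccc8': run [16, 15, 10, 8, 4, 3, 1] end={s12} ∉↓L; 6/6 single-dels accept.
2 minimals (antichain).


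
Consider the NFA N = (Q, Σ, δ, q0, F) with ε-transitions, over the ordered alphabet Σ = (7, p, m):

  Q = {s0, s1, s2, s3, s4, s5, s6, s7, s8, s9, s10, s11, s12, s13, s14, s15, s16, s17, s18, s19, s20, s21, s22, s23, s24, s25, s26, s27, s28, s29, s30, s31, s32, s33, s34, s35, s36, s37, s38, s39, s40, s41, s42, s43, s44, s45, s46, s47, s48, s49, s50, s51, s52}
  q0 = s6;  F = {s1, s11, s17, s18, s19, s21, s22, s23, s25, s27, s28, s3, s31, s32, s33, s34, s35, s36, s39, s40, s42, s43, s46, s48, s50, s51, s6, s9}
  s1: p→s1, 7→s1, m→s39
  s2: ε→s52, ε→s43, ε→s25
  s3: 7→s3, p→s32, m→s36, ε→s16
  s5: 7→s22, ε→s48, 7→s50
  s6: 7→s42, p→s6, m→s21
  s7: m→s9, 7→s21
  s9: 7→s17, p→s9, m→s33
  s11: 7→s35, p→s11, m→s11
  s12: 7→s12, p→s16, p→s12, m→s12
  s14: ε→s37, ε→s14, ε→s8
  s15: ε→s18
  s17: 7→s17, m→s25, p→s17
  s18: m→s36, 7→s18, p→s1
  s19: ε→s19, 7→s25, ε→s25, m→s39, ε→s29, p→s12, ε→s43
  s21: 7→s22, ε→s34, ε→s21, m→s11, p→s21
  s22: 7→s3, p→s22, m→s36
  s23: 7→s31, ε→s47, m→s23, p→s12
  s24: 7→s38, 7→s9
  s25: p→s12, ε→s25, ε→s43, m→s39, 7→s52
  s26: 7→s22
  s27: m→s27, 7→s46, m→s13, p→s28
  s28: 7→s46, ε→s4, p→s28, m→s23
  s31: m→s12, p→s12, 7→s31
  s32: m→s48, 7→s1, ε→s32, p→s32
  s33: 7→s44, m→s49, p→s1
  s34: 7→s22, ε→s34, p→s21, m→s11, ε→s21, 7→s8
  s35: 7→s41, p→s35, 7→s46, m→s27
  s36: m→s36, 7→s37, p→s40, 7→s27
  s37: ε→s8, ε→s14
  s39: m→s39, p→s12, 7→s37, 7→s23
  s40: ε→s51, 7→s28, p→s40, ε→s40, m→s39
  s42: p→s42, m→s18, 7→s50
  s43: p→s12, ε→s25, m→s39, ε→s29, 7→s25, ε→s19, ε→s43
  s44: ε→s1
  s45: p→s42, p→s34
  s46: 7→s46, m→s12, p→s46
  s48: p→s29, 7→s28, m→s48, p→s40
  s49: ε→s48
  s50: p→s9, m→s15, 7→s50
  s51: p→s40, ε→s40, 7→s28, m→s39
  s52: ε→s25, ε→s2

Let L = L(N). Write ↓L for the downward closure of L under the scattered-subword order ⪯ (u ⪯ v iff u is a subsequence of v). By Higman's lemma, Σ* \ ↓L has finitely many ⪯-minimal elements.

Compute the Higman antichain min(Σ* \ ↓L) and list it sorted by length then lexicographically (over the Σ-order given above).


min(Σ*\↓L) = [7mpmp, mm77m, 77p7mp].

|Q|=53, |F|=28, |δ|=138 (35 ε).
min D↑ (25 st, q0=0, F={22}): 0:7→1,p→0,m→2 1:7→3,p→1,m→4 2:7→5,p→2,m→6 3:7→3,p→7,m→4 4:7→4,p→8,m→9 5:7→10,p→5,m→9 6:7→11,p→6,m→6 7:7→12,p→7,m→13 8:7→8,p→8,m→14 9:7→15,p→16,m→9 10:7→10,p→17,m→9 11:7→18,p→11,m→15 12:7→12,p→12,m→19 13:7→8,p→8,m→20 14:7→21,p→22,m→14 15:7→18,p→23,m→15 16:7→23,p→16,m→14 17:7→8,p→17,m→20 18:7→18,p→18,m→22 19:7→19,p→22,m→14 20:7→23,p→16,m→20 21:7→24,p→22,m→21 22:7→22,p→22,m→22 23:7→18,p→23,m→21 24:7→24,p→22,m→22 (ε-aug+det+¬).
'7mpmp': run [43, 39, 30, 16, 9, 2] end={s12,s16} — reject; 5/5 deletions ∈↓L.
'mm77m': run [43, 38, 23, 15, 5, 2] end={s12,s16} rej; 5/5 single-dels accept.
'77p7mp': |S_i|=[43, 39, 36, 28, 21, 15, 2] end={s12,s16} ∉↓L; 6/6 del acc.
3 obstructions.


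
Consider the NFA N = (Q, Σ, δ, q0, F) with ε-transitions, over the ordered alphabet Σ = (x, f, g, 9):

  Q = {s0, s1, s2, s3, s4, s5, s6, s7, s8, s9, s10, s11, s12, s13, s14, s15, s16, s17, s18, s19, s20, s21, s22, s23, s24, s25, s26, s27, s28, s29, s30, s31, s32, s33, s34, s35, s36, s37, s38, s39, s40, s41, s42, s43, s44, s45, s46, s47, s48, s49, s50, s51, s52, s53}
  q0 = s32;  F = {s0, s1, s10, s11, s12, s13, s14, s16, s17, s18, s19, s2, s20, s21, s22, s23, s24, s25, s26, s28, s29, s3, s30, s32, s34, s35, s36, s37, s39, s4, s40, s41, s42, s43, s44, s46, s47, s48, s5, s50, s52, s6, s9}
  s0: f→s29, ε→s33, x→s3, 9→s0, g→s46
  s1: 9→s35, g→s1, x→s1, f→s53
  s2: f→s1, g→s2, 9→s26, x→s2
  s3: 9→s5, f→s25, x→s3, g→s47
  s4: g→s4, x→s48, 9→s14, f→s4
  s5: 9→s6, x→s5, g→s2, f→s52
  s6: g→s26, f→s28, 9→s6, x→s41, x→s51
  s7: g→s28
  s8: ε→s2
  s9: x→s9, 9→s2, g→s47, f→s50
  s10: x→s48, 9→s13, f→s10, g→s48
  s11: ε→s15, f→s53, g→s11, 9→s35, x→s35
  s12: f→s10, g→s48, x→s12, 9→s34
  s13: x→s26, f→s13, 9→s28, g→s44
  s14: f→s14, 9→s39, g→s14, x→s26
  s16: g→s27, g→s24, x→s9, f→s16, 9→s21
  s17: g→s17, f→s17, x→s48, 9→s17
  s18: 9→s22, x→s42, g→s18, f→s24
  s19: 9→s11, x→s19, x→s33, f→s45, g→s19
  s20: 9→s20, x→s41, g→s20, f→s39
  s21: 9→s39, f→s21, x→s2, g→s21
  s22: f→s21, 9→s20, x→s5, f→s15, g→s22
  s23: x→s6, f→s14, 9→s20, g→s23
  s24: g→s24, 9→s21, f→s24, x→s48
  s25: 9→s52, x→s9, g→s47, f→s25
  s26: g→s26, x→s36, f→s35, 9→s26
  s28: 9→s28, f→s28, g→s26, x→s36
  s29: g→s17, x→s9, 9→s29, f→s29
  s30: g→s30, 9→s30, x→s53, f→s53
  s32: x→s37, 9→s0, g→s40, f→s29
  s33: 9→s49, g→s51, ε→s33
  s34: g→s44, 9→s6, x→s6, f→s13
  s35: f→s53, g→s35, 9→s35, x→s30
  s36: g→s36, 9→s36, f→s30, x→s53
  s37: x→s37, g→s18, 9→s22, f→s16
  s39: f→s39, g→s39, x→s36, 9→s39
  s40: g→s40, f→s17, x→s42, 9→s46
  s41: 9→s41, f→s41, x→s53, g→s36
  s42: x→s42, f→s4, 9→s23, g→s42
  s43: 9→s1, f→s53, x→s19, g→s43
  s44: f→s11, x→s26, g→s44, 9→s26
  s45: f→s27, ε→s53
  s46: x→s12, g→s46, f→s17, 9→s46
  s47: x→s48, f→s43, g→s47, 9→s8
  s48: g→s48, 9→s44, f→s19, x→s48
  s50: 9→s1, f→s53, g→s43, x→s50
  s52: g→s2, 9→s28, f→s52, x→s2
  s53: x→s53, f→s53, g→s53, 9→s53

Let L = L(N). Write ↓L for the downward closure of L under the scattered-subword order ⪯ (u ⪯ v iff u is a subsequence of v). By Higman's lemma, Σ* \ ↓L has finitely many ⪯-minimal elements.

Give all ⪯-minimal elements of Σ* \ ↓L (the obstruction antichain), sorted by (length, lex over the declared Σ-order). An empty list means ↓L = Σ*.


A = [fxff, x99xx, 9xgff, gx9xxx].

|Q|=54, |F|=43, |δ|=189 (5 ε).
min D↑ (44 st, q0=0, F={29}): 0:x→1,f→2,g→3,9→4 1:x→1,f→5,g→6,9→7 2:x→8,f→2,g→9,9→2 3:x→10,f→9,g→3,9→11 4:x→12,f→2,g→11,9→4 5:x→8,f→5,g→13,9→14 6:x→10,f→13,g→6,9→7 7:x→15,f→14,g→7,9→16 8:x→8,f→17,g→18,9→19 9:x→20,f→9,g→9,9→9 10:x→10,f→21,g→10,9→22 11:x→23,f→9,g→11,9→11 12:x→12,f→24,g→18,9→15 13:x→20,f→13,g→13,9→14 14:x→19,f→14,g→14,9→25 15:x→15,f→26,g→19,9→27 16:x→28,f→25,g→16,9→16 17:x→17,f→29,g→30,9→31 18:x→20,f→30,g→18,9→19 19:x→19,f→31,g→19,9→32 20:x→20,f→33,g→20,9→34 21:x→20,f→21,g→21,9→35 22:x→27,f→35,g→22,9→16 23:x→23,f→36,g→20,9→37 24:x→8,f→24,g→18,9→26 25:x→38,f→25,g→25,9→25 26:x→19,f→26,g→19,9→39 27:x→28,f→39,g→32,9→27 28:x→29,f→28,g→38,9→28 29:x→29,f→29,g→29,9→29 30:x→33,f→29,g→30,9→31 31:x→31,f→29,g→31,9→40 32:x→38,f→40,g→32,9→32 33:x→33,f→29,g→33,9→41 34:x→32,f→41,g→34,9→32 35:x→32,f→35,g→35,9→25 36:x→20,f→36,g→20,9→42 37:x→27,f→42,g→34,9→27 38:x→29,f→43,g→38,9→38 39:x→38,f→39,g→32,9→39 40:x→43,f→29,g→40,9→40 41:x→40,f→29,g→41,9→40 42:x→32,f→42,g→34,9→39 43:x→29,f→29,g→43,9→43.
'fxff': N↓-sim [51, 36, 22, 14, 3] end={s27,s45,s53} ∉↓L; 4/4 deletions ∈↓L.
'x99xx': N↓-sim [51, 45, 26, 11, 5, 1] end={s53} — reject; 5/5 deletions ∈↓L.
'9xgff': |S_i|=[51, 43, 33, 20, 13, 3] end={s27,s45,s53} ∉↓L; 5/5 del acc.
'gx9xxx': run [51, 42, 32, 19, 9, 5, 1] end={s53} rej; 6/6 deletions ∈↓L.
4 words, ⪯-incomp.


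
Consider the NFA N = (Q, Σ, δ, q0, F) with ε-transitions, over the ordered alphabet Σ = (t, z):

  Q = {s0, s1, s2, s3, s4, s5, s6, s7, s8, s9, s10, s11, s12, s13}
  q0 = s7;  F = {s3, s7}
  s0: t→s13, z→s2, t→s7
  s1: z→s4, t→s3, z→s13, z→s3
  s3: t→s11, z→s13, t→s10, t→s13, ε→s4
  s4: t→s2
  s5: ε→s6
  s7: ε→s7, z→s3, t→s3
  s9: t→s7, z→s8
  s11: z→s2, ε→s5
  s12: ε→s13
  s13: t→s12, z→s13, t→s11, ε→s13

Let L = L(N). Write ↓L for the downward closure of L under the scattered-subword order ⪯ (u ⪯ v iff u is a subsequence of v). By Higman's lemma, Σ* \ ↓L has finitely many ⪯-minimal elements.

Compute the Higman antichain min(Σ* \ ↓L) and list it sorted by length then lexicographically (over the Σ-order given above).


|Q|=14, |F|=2, |δ|=26 (6 ε).
min D↑ (3 st, q0=0, F={2}): 0:t→1,z→1 1:t→2,z→2 2:t→2,z→2 [Hopcroft].
'tt': N↓-sim [10, 9, 7] end={s10,s11,s12,s13,s2,s5,s6} rej; 2/2 deletions ∈↓L.
'tz': N↓-sim [10, 9, 6] end={s11,s12,s13,s2,s5,s6} rej; 2/2 del acc.
'zt': |S_i|=[10, 9, 7] end={s10,s11,s12,s13,s2,s5,s6} rej; 2/2 single-dels accept.
'zz': N↓-sim [10, 9, 6] end={s11,s12,s13,s2,s5,s6} rej; 2/2 deletions ∈↓L.
4 obstructions.

A = [tt, tz, zt, zz].


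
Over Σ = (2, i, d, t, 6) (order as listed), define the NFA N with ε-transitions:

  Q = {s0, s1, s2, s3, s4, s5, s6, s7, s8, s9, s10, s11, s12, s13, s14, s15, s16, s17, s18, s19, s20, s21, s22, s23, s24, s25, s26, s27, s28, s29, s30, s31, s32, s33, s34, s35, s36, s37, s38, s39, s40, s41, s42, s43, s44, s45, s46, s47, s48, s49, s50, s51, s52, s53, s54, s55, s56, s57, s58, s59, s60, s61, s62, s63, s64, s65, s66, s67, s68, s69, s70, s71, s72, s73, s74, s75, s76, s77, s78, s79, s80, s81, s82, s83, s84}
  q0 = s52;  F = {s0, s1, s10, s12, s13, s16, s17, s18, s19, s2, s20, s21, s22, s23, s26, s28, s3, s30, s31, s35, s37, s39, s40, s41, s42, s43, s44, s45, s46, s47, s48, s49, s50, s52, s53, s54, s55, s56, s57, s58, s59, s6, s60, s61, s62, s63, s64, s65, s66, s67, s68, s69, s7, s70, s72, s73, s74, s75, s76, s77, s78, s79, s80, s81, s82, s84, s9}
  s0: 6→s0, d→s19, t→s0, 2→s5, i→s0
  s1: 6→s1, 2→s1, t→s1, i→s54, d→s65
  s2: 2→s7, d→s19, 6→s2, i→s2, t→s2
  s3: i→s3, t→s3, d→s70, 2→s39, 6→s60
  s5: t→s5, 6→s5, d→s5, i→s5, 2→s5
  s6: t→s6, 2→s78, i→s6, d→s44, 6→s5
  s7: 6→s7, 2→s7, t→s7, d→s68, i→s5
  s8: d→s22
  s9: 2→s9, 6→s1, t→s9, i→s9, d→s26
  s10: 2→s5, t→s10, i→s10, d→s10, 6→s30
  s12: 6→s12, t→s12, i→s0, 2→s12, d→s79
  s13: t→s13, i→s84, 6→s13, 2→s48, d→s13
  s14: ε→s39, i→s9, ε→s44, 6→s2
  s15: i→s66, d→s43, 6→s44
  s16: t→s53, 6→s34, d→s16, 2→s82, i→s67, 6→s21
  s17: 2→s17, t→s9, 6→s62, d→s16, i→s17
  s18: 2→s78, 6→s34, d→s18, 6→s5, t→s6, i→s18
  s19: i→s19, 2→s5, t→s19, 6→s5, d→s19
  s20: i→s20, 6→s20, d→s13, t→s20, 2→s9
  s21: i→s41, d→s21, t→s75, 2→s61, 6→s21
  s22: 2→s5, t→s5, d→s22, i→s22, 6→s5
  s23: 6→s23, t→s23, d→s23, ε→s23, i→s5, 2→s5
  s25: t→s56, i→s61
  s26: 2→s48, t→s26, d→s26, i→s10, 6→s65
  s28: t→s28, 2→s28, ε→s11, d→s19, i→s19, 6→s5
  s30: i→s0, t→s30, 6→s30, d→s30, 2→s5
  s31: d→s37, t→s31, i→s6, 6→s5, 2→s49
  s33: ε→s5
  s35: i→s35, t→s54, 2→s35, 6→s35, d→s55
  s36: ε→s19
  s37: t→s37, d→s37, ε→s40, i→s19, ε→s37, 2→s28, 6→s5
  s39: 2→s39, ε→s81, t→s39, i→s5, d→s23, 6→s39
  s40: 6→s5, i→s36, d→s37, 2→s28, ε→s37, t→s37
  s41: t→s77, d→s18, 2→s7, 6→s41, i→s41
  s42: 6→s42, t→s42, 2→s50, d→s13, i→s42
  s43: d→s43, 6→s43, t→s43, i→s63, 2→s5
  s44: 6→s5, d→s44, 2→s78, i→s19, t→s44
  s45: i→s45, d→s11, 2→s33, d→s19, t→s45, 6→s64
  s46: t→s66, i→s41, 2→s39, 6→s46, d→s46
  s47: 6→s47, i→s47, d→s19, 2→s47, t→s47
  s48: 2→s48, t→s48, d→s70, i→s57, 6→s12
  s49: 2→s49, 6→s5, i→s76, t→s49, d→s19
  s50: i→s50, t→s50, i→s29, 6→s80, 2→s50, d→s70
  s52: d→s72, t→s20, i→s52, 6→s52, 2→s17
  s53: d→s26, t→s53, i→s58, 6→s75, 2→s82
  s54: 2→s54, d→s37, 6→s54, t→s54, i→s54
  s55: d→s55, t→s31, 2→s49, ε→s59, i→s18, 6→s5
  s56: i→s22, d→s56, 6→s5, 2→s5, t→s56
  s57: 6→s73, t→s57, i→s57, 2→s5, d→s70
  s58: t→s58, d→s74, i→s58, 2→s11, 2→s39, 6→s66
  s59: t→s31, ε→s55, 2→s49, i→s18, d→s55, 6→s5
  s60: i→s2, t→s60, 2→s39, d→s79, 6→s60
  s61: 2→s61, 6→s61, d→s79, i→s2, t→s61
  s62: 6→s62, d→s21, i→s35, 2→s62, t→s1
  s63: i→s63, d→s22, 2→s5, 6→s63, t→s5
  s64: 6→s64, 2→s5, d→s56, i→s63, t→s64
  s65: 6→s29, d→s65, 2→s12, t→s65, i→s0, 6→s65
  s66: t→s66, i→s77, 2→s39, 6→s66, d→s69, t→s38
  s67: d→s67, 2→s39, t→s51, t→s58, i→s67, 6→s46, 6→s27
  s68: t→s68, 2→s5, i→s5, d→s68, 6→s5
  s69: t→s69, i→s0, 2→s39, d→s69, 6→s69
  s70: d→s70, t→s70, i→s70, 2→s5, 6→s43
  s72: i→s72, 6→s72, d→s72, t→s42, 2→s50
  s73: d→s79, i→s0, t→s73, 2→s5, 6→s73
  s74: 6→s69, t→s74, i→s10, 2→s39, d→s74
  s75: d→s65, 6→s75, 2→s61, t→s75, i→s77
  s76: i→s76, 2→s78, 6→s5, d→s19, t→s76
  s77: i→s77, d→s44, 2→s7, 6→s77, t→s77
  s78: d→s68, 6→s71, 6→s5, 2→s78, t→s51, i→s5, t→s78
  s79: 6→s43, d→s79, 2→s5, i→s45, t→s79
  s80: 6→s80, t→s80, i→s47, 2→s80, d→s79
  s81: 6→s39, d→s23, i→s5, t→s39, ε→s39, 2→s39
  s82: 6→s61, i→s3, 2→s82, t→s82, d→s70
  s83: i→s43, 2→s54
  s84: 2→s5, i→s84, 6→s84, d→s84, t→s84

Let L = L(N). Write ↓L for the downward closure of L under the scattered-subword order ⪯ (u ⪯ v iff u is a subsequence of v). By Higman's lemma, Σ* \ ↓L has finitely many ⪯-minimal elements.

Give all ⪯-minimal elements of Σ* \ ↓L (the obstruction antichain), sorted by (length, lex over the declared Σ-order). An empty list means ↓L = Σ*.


|Q|=85, |F|=67, |δ|=374 (13 ε).
min D↑ (65 st, q0=0, F={32}): 0:2→1,i→0,d→2,t→3,6→0 1:2→1,i→1,d→4,t→5,6→6 2:2→7,i→2,d→2,t→8,6→2 3:2→5,i→3,d→9,t→3,6→3 4:2→10,i→11,d→4,t→12,6→13 5:2→5,i→5,d→14,t→5,6→15 6:2→6,i→16,d→13,t→15,6→6 7:2→7,i→7,d→17,t→7,6→18 8:2→7,i→8,d→9,t→8,6→8 9:2→19,i→20,d→9,t→9,6→9 10:2→10,i→21,d→17,t→10,6→22 11:2→23,i→11,d→11,t→24,6→25 12:2→10,i→24,d→14,t→12,6→26 13:2→22,i→27,d→13,t→26,6→13 14:2→19,i→28,d→14,t→14,6→29 15:2→15,i→30,d→29,t→15,6→15 16:2→16,i→16,d→31,t→30,6→16 17:2→32,i→17,d→17,t→17,6→33 18:2→18,i→34,d→35,t→18,6→18 19:2→19,i→36,d→17,t→19,6→37 20:2→32,i→20,d→20,t→20,6→20 21:2→23,i→21,d→17,t→21,6→38 22:2→22,i→39,d→35,t→22,6→22 23:2→23,i→32,d→40,t→23,6→23 24:2→23,i→24,d→41,t→24,6→42 25:2→23,i→27,d→25,t→42,6→25 26:2→22,i→43,d→29,t→26,6→26 27:2→44,i→27,d→45,t→43,6→27 28:2→32,i→28,d→28,t→28,6→46 29:2→37,i→47,d→29,t→29,6→29 30:2→30,i→30,d→48,t→30,6→30 31:2→49,i→45,d→31,t→50,6→32 32:2→32,i→32,d→32,t→32,6→32 33:2→32,i→51,d→33,t→33,6→33 34:2→34,i→34,d→52,t→34,6→34 35:2→32,i→53,d→35,t→35,6→33 36:2→32,i→36,d→17,t→36,6→54 37:2→37,i→47,d→35,t→37,6→37 38:2→23,i→39,d→35,t→38,6→38 39:2→44,i→39,d→52,t→39,6→39 40:2→32,i→32,d→40,t→40,6→40 41:2→23,i→28,d→41,t→41,6→55 42:2→23,i→43,d→55,t→42,6→42 43:2→44,i→43,d→56,t→43,6→43 44:2→44,i→32,d→57,t→44,6→44 45:2→58,i→45,d→45,t→59,6→32 46:2→32,i→47,d→46,t→46,6→46 47:2→32,i→47,d→52,t→47,6→47 48:2→60,i→52,d→48,t→48,6→32 49:2→49,i→61,d→52,t→49,6→32 50:2→49,i→59,d→48,t→50,6→32 51:2→32,i→51,d→62,t→32,6→51 52:2→32,i→52,d→52,t→52,6→32 53:2→32,i→53,d→52,t→53,6→63 54:2→32,i→47,d→35,t→54,6→54 55:2→23,i→47,d→55,t→55,6→55 56:2→58,i→52,d→56,t→56,6→32 57:2→32,i→32,d→57,t→57,6→32 58:2→58,i→32,d→57,t→58,6→32 59:2→58,i→59,d→56,t→59,6→32 60:2→60,i→52,d→52,t→60,6→32 61:2→58,i→61,d→52,t→61,6→32 62:2→32,i→62,d→62,t→32,6→32 63:2→32,i→51,d→64,t→63,6→63 64:2→32,i→62,d→64,t→64,6→32 [Hopcroft].
'd2d2': |S_i|=[77, 69, 37, 14, 2] end={s33,s5} ∉↓L; 4/4 single-dels accept.
'tdi2': run [77, 62, 38, 19, 2] end={s33,s5} ∉↓L; 4/4 deletions ∈↓L.
'2di2i': |S_i|=[77, 71, 62, 44, 11, 1] end={s5} — reject; 5/5 single-dels accept.
'26id6': N↓-sim [77, 71, 56, 34, 22, 3] end={s34,s5,s71} — reject; 5/5 del acc.
'd2d6it': |S_i|=[77, 69, 37, 14, 7, 3, 1] end={s5} — reject; 6/6 single-dels accept.
5 minimals (antichain).

Antichain: [d2d2, tdi2, 2di2i, 26id6, d2d6it].
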